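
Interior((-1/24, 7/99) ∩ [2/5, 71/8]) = ∅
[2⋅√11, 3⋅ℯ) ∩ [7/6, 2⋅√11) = ∅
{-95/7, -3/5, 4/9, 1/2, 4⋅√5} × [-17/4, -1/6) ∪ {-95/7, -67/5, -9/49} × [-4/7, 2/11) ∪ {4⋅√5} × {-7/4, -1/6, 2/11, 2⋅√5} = ({-95/7, -67/5, -9/49} × [-4/7, 2/11)) ∪ ({4⋅√5} × {-7/4, -1/6, 2/11, 2⋅√5}) ∪ ({-95/7, -3/5, 4/9, 1/2, 4⋅√5} × [-17/4, -1/6))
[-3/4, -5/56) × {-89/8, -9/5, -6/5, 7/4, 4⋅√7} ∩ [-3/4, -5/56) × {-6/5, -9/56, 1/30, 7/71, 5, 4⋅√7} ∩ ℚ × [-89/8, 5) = (ℚ ∩ [-3/4, -5/56)) × {-6/5}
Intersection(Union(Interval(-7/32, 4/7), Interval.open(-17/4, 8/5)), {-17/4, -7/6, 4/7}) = {-7/6, 4/7}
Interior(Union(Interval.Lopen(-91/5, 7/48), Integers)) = Union(Complement(Integers, Union(Complement(Integers, Interval.open(-91/5, 7/48)), {-91/5, 7/48})), Complement(Interval.open(-91/5, 7/48), Complement(Integers, Interval.open(-91/5, 7/48))), Complement(Range(-18, 1, 1), Complement(Integers, Interval.open(-91/5, 7/48))), Complement(Range(-18, 1, 1), Union(Complement(Integers, Interval.open(-91/5, 7/48)), {-91/5, 7/48})))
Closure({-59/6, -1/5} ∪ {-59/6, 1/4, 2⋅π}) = {-59/6, -1/5, 1/4, 2⋅π}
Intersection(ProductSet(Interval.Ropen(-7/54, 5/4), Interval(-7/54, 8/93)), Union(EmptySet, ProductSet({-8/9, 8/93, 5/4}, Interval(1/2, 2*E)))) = EmptySet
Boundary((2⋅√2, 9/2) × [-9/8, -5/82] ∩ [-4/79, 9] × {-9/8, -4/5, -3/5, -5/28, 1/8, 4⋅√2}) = [2⋅√2, 9/2] × {-9/8, -4/5, -3/5, -5/28}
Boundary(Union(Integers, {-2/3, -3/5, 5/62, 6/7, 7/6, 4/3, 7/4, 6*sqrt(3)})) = Union({-2/3, -3/5, 5/62, 6/7, 7/6, 4/3, 7/4, 6*sqrt(3)}, Integers)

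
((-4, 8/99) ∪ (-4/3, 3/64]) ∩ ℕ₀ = {0}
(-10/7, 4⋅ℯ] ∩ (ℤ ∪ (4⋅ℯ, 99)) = {-1, 0, …, 10}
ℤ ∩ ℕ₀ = ℕ₀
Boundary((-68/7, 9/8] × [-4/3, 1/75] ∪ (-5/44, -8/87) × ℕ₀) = ({-68/7, 9/8} × [-4/3, 1/75]) ∪ ([-68/7, 9/8] × {-4/3, 1/75}) ∪ ([-5/44, -8/87] × ℕ₀ \ (-4/3, 1/75))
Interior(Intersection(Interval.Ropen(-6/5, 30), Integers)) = EmptySet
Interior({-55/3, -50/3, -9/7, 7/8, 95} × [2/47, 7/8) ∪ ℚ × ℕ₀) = ∅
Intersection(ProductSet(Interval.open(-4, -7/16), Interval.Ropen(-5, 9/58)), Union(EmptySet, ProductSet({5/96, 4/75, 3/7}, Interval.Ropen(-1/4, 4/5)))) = EmptySet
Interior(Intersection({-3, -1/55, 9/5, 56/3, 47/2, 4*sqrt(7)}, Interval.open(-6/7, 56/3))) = EmptySet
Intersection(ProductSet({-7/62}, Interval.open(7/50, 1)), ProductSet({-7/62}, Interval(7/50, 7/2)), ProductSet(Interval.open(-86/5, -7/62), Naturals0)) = EmptySet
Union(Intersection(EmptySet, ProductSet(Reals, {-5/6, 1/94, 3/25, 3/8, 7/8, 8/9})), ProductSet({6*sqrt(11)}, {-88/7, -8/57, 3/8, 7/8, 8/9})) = ProductSet({6*sqrt(11)}, {-88/7, -8/57, 3/8, 7/8, 8/9})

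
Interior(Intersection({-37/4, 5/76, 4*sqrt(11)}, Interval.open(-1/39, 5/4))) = EmptySet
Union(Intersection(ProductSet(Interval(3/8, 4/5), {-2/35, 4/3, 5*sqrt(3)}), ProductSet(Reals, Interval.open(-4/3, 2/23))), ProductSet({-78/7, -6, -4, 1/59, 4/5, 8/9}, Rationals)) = Union(ProductSet({-78/7, -6, -4, 1/59, 4/5, 8/9}, Rationals), ProductSet(Interval(3/8, 4/5), {-2/35}))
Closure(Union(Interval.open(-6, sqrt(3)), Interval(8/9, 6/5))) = Interval(-6, sqrt(3))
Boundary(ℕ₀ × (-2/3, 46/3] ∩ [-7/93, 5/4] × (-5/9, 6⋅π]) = {0, 1} × [-5/9, 46/3]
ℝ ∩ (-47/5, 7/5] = (-47/5, 7/5]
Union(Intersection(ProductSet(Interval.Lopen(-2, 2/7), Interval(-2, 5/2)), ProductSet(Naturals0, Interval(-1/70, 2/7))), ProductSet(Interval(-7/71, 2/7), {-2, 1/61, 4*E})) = Union(ProductSet(Interval(-7/71, 2/7), {-2, 1/61, 4*E}), ProductSet(Range(0, 1, 1), Interval(-1/70, 2/7)))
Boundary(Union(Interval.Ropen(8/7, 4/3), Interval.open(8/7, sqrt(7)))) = {8/7, sqrt(7)}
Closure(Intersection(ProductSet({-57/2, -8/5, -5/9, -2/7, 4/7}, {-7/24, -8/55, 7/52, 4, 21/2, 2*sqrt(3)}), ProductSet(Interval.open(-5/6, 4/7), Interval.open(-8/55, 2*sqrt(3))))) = ProductSet({-5/9, -2/7}, {7/52})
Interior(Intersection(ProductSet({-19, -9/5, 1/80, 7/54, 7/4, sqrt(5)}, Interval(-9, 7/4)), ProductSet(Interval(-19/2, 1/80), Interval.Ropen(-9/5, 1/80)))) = EmptySet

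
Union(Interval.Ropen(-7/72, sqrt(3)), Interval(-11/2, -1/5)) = Union(Interval(-11/2, -1/5), Interval.Ropen(-7/72, sqrt(3)))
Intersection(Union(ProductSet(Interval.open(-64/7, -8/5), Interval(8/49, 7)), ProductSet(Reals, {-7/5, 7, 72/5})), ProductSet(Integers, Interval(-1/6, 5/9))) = ProductSet(Range(-9, -1, 1), Interval(8/49, 5/9))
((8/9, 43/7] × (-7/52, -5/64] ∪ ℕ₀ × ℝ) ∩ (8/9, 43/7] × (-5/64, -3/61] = {1, 2, …, 6} × (-5/64, -3/61]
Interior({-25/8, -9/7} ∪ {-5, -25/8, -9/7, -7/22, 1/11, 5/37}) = ∅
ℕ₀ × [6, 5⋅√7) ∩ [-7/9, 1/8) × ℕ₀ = {0} × {6, 7, …, 13}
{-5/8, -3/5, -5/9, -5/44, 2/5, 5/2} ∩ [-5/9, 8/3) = {-5/9, -5/44, 2/5, 5/2}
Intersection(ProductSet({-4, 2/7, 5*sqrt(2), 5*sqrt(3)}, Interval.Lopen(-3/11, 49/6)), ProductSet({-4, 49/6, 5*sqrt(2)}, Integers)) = ProductSet({-4, 5*sqrt(2)}, Range(0, 9, 1))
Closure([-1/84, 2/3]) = [-1/84, 2/3]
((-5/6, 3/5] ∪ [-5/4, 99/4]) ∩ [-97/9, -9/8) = [-5/4, -9/8)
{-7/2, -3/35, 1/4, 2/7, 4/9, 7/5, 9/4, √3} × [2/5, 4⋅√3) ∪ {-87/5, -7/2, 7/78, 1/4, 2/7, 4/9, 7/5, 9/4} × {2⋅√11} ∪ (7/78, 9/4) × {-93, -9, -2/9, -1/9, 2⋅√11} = ({-87/5, -7/2, 7/78, 1/4, 2/7, 4/9, 7/5, 9/4} × {2⋅√11}) ∪ ((7/78, 9/4) × {-93, -9, -2/9, -1/9, 2⋅√11}) ∪ ({-7/2, -3/35, 1/4, 2/7, 4/9, 7/5, 9/4, √3} × [2/5, 4⋅√3))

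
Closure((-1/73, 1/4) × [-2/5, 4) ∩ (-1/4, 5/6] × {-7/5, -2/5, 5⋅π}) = [-1/73, 1/4] × {-2/5}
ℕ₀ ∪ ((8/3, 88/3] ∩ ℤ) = ℕ₀ ∪ {3, 4, …, 29}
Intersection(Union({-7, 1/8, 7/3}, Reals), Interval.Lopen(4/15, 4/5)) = Interval.Lopen(4/15, 4/5)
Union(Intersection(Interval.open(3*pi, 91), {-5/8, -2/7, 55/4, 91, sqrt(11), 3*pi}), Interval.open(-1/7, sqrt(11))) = Union({55/4}, Interval.open(-1/7, sqrt(11)))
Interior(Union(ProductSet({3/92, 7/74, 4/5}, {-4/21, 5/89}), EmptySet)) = EmptySet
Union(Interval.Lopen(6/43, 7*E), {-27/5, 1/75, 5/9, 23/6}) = Union({-27/5, 1/75}, Interval.Lopen(6/43, 7*E))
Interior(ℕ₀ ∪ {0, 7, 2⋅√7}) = ∅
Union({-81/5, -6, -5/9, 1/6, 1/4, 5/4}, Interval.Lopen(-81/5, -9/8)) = Union({-5/9, 1/6, 1/4, 5/4}, Interval(-81/5, -9/8))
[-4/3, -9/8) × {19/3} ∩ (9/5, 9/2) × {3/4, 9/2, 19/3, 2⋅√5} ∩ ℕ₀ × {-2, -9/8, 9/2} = ∅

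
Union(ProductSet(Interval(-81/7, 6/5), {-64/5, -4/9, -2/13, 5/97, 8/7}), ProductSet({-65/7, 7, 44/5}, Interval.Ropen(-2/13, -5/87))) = Union(ProductSet({-65/7, 7, 44/5}, Interval.Ropen(-2/13, -5/87)), ProductSet(Interval(-81/7, 6/5), {-64/5, -4/9, -2/13, 5/97, 8/7}))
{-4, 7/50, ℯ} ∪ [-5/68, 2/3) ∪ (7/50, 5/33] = {-4, ℯ} ∪ [-5/68, 2/3)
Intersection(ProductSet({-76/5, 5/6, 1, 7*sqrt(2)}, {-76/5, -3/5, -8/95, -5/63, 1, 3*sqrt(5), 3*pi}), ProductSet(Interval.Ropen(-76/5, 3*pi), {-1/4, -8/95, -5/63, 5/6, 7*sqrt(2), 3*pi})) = ProductSet({-76/5, 5/6, 1}, {-8/95, -5/63, 3*pi})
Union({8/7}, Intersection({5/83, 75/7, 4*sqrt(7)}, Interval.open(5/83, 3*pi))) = {8/7}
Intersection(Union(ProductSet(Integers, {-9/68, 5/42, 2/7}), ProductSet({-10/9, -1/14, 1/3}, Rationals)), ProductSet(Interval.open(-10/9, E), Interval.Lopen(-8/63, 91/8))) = Union(ProductSet({-1/14, 1/3}, Intersection(Interval.Lopen(-8/63, 91/8), Rationals)), ProductSet(Range(-1, 3, 1), {5/42, 2/7}))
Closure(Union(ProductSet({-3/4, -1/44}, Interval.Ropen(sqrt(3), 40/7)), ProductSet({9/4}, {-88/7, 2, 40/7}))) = Union(ProductSet({9/4}, {-88/7, 2, 40/7}), ProductSet({-3/4, -1/44}, Interval(sqrt(3), 40/7)))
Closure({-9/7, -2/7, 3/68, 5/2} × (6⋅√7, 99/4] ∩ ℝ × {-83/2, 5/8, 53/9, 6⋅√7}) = ∅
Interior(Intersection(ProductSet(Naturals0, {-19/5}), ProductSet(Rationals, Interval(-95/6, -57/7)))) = EmptySet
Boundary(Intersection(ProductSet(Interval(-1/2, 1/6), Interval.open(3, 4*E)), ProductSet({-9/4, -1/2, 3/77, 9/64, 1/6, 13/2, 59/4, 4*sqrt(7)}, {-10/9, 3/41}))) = EmptySet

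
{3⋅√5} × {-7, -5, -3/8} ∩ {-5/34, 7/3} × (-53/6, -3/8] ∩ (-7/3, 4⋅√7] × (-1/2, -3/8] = ∅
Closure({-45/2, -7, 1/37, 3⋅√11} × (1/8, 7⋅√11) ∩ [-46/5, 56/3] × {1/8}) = ∅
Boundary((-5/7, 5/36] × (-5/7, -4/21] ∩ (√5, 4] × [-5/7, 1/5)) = ∅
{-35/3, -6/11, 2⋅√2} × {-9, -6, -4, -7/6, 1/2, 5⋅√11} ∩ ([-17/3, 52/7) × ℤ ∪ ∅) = {-6/11, 2⋅√2} × {-9, -6, -4}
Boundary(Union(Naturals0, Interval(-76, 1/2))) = Union(Complement(Naturals0, Interval.open(-76, 1/2)), {-76, 1/2})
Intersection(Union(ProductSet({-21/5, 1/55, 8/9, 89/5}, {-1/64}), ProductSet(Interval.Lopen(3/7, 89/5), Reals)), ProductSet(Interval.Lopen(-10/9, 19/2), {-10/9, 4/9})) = ProductSet(Interval.Lopen(3/7, 19/2), {-10/9, 4/9})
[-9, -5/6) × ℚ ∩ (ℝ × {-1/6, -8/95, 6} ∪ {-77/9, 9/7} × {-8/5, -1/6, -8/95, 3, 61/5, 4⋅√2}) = ({-77/9} × {-8/5, -1/6, -8/95, 3, 61/5}) ∪ ([-9, -5/6) × {-1/6, -8/95, 6})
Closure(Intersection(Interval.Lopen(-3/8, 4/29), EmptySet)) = EmptySet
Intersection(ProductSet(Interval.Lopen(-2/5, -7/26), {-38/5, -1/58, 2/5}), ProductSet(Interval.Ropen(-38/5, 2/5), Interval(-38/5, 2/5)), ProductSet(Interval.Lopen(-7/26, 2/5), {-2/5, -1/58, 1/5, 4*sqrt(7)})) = EmptySet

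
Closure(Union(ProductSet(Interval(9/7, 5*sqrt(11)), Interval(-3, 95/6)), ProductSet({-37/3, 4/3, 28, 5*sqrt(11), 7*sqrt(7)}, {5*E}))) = Union(ProductSet({-37/3, 4/3, 28, 5*sqrt(11), 7*sqrt(7)}, {5*E}), ProductSet(Interval(9/7, 5*sqrt(11)), Interval(-3, 95/6)))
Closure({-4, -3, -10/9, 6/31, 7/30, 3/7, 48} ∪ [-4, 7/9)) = [-4, 7/9] ∪ {48}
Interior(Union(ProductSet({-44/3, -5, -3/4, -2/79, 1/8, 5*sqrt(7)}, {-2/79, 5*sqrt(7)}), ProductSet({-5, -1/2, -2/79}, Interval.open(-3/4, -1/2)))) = EmptySet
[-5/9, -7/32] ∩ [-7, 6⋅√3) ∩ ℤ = ∅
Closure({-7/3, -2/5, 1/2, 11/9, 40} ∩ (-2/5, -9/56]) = ∅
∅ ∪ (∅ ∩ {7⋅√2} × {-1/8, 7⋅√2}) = ∅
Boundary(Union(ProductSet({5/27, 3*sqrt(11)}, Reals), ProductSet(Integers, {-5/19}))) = Union(ProductSet({5/27, 3*sqrt(11)}, Reals), ProductSet(Integers, {-5/19}))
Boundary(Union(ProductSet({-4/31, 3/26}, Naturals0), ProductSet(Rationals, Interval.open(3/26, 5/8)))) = Union(ProductSet({-4/31, 3/26}, Naturals0), ProductSet(Reals, Interval(3/26, 5/8)))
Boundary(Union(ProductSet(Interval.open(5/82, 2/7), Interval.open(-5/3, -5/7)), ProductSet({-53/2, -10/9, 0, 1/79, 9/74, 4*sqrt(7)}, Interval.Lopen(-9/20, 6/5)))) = Union(ProductSet({5/82, 2/7}, Interval(-5/3, -5/7)), ProductSet({-53/2, -10/9, 0, 1/79, 9/74, 4*sqrt(7)}, Interval(-9/20, 6/5)), ProductSet(Interval(5/82, 2/7), {-5/3, -5/7}))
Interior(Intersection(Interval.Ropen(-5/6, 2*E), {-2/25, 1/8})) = EmptySet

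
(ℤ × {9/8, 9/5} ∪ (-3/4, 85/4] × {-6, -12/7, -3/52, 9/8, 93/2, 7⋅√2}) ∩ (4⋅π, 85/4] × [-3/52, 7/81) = (4⋅π, 85/4] × {-3/52}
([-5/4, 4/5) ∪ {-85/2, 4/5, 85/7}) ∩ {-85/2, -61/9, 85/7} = {-85/2, 85/7}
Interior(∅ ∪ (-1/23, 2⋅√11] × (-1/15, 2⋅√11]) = (-1/23, 2⋅√11) × (-1/15, 2⋅√11)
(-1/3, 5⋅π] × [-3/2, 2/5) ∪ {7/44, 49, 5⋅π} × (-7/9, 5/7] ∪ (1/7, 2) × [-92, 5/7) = ((1/7, 2) × [-92, 5/7)) ∪ ({7/44, 49, 5⋅π} × (-7/9, 5/7]) ∪ ((-1/3, 5⋅π] × [-3/2, 2/5))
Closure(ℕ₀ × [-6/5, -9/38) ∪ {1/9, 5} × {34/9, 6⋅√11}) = (ℕ₀ × [-6/5, -9/38]) ∪ ({1/9, 5} × {34/9, 6⋅√11})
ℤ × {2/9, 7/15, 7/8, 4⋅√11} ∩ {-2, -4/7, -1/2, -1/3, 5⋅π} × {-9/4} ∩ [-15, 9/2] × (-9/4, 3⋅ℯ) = ∅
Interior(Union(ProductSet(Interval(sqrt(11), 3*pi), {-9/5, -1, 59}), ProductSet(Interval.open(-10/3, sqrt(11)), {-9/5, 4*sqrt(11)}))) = EmptySet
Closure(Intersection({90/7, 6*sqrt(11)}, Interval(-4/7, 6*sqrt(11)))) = {90/7, 6*sqrt(11)}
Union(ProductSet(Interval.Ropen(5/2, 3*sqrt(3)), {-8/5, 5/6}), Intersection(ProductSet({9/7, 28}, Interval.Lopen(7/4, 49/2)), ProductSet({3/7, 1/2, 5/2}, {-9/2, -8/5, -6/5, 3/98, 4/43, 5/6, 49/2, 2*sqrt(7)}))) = ProductSet(Interval.Ropen(5/2, 3*sqrt(3)), {-8/5, 5/6})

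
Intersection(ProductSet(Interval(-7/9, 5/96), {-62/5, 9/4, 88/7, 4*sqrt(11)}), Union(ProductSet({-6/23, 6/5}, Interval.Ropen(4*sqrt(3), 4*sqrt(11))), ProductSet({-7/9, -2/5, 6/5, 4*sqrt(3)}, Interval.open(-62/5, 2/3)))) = ProductSet({-6/23}, {88/7})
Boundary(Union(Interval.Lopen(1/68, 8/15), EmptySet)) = {1/68, 8/15}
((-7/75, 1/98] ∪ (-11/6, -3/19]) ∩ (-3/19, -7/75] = ∅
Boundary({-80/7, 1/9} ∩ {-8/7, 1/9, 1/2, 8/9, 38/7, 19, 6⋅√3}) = {1/9}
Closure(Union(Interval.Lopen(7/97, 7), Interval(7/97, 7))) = Interval(7/97, 7)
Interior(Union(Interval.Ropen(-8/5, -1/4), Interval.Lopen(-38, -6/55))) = Interval.open(-38, -6/55)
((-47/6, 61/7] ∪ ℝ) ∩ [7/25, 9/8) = [7/25, 9/8)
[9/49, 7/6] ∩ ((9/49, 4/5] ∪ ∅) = (9/49, 4/5]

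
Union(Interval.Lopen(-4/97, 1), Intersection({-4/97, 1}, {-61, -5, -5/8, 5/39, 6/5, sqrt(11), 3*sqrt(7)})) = Interval.Lopen(-4/97, 1)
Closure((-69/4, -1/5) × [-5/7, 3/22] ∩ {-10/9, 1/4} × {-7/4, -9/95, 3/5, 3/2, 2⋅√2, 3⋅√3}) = {-10/9} × {-9/95}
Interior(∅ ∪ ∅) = ∅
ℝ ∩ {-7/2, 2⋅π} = {-7/2, 2⋅π}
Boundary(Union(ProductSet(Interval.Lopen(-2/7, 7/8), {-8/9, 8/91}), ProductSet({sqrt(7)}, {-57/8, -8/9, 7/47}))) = Union(ProductSet({sqrt(7)}, {-57/8, -8/9, 7/47}), ProductSet(Interval(-2/7, 7/8), {-8/9, 8/91}))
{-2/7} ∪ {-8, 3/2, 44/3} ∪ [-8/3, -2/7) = {-8, 3/2, 44/3} ∪ [-8/3, -2/7]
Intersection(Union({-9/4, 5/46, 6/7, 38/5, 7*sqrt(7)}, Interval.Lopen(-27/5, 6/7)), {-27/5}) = EmptySet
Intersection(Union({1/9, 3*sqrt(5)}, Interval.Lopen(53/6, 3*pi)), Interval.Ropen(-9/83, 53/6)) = {1/9, 3*sqrt(5)}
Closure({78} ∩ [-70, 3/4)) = ∅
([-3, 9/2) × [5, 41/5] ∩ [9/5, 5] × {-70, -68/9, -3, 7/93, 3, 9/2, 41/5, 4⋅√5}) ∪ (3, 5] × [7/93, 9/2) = ([9/5, 9/2) × {41/5}) ∪ ((3, 5] × [7/93, 9/2))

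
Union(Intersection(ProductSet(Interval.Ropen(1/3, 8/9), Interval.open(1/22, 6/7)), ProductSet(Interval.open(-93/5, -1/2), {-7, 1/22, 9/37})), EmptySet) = EmptySet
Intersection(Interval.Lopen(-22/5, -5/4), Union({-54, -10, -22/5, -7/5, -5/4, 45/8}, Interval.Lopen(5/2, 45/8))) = {-7/5, -5/4}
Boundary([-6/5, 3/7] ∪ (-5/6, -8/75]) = {-6/5, 3/7}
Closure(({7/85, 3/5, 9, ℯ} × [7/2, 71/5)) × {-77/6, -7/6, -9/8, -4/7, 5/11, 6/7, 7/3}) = ({7/85, 3/5, 9, ℯ} × [7/2, 71/5]) × {-77/6, -7/6, -9/8, -4/7, 5/11, 6/7, 7/3}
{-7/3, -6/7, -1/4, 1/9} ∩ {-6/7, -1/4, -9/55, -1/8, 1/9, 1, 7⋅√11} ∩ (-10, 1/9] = {-6/7, -1/4, 1/9}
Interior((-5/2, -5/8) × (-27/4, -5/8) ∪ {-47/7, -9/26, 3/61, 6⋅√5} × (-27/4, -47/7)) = (-5/2, -5/8) × (-27/4, -5/8)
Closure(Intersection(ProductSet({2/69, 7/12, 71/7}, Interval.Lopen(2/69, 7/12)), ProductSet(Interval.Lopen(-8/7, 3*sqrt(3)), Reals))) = ProductSet({2/69, 7/12}, Interval(2/69, 7/12))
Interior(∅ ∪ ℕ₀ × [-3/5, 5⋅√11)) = ∅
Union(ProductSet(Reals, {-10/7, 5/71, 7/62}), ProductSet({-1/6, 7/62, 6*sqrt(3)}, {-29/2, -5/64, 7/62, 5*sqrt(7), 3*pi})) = Union(ProductSet({-1/6, 7/62, 6*sqrt(3)}, {-29/2, -5/64, 7/62, 5*sqrt(7), 3*pi}), ProductSet(Reals, {-10/7, 5/71, 7/62}))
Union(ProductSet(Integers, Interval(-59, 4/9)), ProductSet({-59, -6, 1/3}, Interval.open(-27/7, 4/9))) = Union(ProductSet({-59, -6, 1/3}, Interval.open(-27/7, 4/9)), ProductSet(Integers, Interval(-59, 4/9)))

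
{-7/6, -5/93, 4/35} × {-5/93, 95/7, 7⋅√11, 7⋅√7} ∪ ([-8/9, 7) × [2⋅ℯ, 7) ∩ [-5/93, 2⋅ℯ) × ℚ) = ([-5/93, 2⋅ℯ) × (ℚ ∩ [2⋅ℯ, 7))) ∪ ({-7/6, -5/93, 4/35} × {-5/93, 95/7, 7⋅√11, 7⋅√7})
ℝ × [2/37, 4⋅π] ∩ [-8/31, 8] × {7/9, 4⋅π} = [-8/31, 8] × {7/9, 4⋅π}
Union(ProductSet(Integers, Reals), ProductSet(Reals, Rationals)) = Union(ProductSet(Integers, Reals), ProductSet(Reals, Rationals))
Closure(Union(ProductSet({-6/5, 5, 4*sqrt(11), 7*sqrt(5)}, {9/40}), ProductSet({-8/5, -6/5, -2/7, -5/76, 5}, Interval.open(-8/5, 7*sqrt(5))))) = Union(ProductSet({-6/5, 5, 4*sqrt(11), 7*sqrt(5)}, {9/40}), ProductSet({-8/5, -6/5, -2/7, -5/76, 5}, Interval(-8/5, 7*sqrt(5))))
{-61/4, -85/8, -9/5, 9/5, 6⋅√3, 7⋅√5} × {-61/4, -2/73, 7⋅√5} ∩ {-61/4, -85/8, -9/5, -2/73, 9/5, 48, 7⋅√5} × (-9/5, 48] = {-61/4, -85/8, -9/5, 9/5, 7⋅√5} × {-2/73, 7⋅√5}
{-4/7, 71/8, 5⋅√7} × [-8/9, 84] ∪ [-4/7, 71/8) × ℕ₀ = ([-4/7, 71/8) × ℕ₀) ∪ ({-4/7, 71/8, 5⋅√7} × [-8/9, 84])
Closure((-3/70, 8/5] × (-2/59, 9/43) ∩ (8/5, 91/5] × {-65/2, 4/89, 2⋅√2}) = ∅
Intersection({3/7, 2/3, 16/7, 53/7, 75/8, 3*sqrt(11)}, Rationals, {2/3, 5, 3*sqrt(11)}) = {2/3}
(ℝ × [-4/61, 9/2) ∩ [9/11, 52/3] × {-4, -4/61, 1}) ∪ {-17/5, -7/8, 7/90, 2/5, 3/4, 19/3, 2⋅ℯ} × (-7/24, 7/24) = ([9/11, 52/3] × {-4/61, 1}) ∪ ({-17/5, -7/8, 7/90, 2/5, 3/4, 19/3, 2⋅ℯ} × (-7/24, 7/24))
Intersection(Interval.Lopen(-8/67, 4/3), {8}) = EmptySet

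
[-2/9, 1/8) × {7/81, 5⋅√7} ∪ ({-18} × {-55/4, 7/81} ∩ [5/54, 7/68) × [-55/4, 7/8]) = [-2/9, 1/8) × {7/81, 5⋅√7}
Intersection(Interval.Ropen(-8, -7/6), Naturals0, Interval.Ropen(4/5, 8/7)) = EmptySet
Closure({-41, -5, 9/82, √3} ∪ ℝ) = ℝ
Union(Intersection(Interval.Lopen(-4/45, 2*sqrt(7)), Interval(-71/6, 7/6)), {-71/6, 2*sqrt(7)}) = Union({-71/6, 2*sqrt(7)}, Interval.Lopen(-4/45, 7/6))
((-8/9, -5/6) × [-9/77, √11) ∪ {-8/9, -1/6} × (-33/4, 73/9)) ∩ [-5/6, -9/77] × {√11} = {-1/6} × {√11}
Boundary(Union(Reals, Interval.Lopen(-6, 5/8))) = EmptySet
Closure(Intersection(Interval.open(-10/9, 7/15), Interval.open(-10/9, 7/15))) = Interval(-10/9, 7/15)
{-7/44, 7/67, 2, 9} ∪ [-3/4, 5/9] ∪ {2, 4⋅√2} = [-3/4, 5/9] ∪ {2, 9, 4⋅√2}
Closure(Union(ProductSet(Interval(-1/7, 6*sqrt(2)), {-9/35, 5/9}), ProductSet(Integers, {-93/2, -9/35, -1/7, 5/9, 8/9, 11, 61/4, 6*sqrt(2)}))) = Union(ProductSet(Integers, {-93/2, -9/35, -1/7, 5/9, 8/9, 11, 61/4, 6*sqrt(2)}), ProductSet(Interval(-1/7, 6*sqrt(2)), {-9/35, 5/9}))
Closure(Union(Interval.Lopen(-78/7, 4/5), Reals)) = Interval(-oo, oo)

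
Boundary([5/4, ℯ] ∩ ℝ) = {5/4, ℯ}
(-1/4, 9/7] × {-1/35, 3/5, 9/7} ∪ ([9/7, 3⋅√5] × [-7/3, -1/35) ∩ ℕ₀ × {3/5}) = (-1/4, 9/7] × {-1/35, 3/5, 9/7}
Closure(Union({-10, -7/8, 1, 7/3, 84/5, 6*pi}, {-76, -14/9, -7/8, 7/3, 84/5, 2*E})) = {-76, -10, -14/9, -7/8, 1, 7/3, 84/5, 2*E, 6*pi}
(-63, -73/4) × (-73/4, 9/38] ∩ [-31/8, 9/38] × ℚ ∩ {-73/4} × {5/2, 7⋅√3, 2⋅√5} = ∅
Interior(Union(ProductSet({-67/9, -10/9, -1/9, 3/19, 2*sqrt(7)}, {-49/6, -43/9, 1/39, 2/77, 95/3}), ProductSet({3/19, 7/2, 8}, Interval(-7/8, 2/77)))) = EmptySet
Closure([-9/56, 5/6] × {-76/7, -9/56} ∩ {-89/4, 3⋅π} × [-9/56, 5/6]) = ∅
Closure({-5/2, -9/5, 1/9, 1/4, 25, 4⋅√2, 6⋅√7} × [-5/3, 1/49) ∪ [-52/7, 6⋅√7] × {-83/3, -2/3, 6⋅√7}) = ([-52/7, 6⋅√7] × {-83/3, -2/3, 6⋅√7}) ∪ ({-5/2, -9/5, 1/9, 1/4, 25, 4⋅√2, 6⋅√7} × [-5/3, 1/49])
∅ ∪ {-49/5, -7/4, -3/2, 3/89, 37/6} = {-49/5, -7/4, -3/2, 3/89, 37/6}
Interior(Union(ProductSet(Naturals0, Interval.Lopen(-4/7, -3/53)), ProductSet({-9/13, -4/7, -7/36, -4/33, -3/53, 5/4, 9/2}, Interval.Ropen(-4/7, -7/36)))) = EmptySet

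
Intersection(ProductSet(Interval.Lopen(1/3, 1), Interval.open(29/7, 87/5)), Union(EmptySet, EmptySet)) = EmptySet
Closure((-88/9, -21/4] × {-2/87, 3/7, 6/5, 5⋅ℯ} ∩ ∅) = ∅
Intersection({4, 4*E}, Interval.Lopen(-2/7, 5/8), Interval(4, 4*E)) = EmptySet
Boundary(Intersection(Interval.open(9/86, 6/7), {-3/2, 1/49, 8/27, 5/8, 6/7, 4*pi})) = {8/27, 5/8}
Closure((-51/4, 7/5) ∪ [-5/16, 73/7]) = [-51/4, 73/7]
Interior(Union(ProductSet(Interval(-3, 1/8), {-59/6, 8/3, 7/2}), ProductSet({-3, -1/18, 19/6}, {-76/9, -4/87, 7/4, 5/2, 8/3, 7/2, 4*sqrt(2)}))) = EmptySet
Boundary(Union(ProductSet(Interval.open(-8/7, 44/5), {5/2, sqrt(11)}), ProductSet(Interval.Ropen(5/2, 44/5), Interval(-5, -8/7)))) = Union(ProductSet({5/2, 44/5}, Interval(-5, -8/7)), ProductSet(Interval(-8/7, 44/5), {5/2, sqrt(11)}), ProductSet(Interval(5/2, 44/5), {-5, -8/7}))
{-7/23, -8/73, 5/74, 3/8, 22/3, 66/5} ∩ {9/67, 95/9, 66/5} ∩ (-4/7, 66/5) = ∅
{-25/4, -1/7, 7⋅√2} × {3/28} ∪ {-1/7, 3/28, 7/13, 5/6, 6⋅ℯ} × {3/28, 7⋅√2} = ({-25/4, -1/7, 7⋅√2} × {3/28}) ∪ ({-1/7, 3/28, 7/13, 5/6, 6⋅ℯ} × {3/28, 7⋅√2})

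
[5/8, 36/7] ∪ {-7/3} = {-7/3} ∪ [5/8, 36/7]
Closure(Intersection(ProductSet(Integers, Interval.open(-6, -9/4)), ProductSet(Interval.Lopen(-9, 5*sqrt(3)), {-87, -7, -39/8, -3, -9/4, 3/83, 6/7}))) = ProductSet(Range(-8, 9, 1), {-39/8, -3})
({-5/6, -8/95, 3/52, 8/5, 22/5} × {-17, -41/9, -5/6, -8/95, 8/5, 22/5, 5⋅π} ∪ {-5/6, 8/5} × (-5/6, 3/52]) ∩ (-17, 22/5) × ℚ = ({-5/6, 8/5} × (ℚ ∩ (-5/6, 3/52])) ∪ ({-5/6, -8/95, 3/52, 8/5} × {-17, -41/9, -5/6, -8/95, 8/5, 22/5})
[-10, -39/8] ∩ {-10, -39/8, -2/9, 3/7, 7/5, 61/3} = {-10, -39/8}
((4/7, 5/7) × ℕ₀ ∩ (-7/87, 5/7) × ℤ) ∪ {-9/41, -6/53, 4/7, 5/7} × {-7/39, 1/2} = ((4/7, 5/7) × ℕ₀) ∪ ({-9/41, -6/53, 4/7, 5/7} × {-7/39, 1/2})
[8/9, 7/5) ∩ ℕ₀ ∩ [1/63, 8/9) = ∅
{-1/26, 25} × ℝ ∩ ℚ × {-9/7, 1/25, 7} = {-1/26, 25} × {-9/7, 1/25, 7}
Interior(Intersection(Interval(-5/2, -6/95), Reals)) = Interval.open(-5/2, -6/95)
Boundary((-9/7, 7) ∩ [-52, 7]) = {-9/7, 7}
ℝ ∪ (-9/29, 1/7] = (-∞, ∞)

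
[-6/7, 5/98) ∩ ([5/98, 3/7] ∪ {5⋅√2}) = ∅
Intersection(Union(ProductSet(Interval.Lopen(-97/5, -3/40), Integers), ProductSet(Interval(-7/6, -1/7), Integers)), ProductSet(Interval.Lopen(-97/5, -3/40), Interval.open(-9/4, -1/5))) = ProductSet(Interval.Lopen(-97/5, -3/40), Range(-2, 0, 1))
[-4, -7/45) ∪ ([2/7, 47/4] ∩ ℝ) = [-4, -7/45) ∪ [2/7, 47/4]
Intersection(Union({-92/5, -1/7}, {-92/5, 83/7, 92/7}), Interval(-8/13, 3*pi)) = {-1/7}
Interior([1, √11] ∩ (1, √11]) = (1, √11)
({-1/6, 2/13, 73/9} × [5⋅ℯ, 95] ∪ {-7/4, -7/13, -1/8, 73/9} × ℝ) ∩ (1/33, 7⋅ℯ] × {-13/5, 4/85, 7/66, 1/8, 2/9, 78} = ({2/13, 73/9} × {78}) ∪ ({73/9} × {-13/5, 4/85, 7/66, 1/8, 2/9, 78})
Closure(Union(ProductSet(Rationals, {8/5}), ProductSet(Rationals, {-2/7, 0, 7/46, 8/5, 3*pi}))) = ProductSet(Reals, {-2/7, 0, 7/46, 8/5, 3*pi})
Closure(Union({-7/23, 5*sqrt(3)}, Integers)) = Union({-7/23, 5*sqrt(3)}, Integers)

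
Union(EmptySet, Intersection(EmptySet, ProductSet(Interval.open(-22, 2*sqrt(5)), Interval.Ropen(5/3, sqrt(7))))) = EmptySet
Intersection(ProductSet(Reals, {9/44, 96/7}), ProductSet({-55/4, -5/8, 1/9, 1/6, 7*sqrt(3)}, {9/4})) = EmptySet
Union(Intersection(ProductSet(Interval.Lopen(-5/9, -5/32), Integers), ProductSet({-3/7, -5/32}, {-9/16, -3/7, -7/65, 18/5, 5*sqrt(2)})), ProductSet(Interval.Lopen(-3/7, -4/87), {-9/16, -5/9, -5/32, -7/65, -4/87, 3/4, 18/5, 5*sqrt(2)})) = ProductSet(Interval.Lopen(-3/7, -4/87), {-9/16, -5/9, -5/32, -7/65, -4/87, 3/4, 18/5, 5*sqrt(2)})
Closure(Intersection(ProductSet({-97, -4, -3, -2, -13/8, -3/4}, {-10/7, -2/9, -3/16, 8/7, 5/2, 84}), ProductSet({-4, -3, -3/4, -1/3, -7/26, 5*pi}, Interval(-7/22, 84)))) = ProductSet({-4, -3, -3/4}, {-2/9, -3/16, 8/7, 5/2, 84})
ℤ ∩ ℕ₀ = ℕ₀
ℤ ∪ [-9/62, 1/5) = ℤ ∪ [-9/62, 1/5)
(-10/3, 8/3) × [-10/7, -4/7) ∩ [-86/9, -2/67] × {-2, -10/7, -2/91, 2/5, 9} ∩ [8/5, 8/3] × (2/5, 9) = ∅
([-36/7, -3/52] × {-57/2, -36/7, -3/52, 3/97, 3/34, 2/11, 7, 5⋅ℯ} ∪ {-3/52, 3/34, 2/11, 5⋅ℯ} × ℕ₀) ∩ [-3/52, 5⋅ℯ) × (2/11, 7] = {-3/52, 3/34, 2/11} × {1, 2, …, 7}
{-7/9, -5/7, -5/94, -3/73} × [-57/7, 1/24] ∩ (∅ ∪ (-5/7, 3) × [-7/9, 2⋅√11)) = {-5/94, -3/73} × [-7/9, 1/24]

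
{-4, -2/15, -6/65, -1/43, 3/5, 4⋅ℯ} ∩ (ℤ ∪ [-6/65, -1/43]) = {-4, -6/65, -1/43}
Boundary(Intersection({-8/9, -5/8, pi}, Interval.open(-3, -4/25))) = {-8/9, -5/8}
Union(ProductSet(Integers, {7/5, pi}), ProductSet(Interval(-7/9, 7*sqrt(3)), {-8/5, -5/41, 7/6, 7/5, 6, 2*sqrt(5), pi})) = Union(ProductSet(Integers, {7/5, pi}), ProductSet(Interval(-7/9, 7*sqrt(3)), {-8/5, -5/41, 7/6, 7/5, 6, 2*sqrt(5), pi}))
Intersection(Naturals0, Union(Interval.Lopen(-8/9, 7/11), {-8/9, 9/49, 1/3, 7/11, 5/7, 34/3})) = Range(0, 1, 1)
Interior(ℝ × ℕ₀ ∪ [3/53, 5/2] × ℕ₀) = ∅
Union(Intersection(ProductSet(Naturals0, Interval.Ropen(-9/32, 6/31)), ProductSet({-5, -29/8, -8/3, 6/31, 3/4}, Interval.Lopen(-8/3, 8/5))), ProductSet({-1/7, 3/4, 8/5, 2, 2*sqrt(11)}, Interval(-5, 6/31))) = ProductSet({-1/7, 3/4, 8/5, 2, 2*sqrt(11)}, Interval(-5, 6/31))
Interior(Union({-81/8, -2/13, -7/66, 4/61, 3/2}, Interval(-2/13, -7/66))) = Interval.open(-2/13, -7/66)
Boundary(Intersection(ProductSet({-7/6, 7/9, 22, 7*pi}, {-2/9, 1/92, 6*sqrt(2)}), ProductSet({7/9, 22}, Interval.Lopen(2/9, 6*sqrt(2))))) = ProductSet({7/9, 22}, {6*sqrt(2)})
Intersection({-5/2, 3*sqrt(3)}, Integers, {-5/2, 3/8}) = EmptySet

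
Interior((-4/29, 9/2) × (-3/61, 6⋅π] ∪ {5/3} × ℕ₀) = (((-4/29, 5/3) ∪ (5/3, 9/2)) × (-3/61, 6⋅π)) ∪ ((-4/29, 9/2) × (-3/61, 6⋅π) \ ℕ₀ \ (-3/61, 6⋅π)) ∪ ({5/3} × (({0, 1, …, 18} \ ℕ₀ \ (-3/61, 6⋅π)) ∪ (ℕ₀ \ ({-3/61, 6⋅π} ∪ (ℕ₀ \ (-3/61, 6⋅π)))) ∪ ({0, 1, …, 18} \ ({-3/61, 6⋅π} ∪ (ℕ₀ \ (-3/61, 6⋅π))))))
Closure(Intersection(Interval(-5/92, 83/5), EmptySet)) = EmptySet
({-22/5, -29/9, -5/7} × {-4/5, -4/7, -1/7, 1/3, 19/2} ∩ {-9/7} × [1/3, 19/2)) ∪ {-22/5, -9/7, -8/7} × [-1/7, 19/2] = {-22/5, -9/7, -8/7} × [-1/7, 19/2]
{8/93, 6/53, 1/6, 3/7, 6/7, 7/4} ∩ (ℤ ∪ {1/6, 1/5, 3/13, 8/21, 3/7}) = {1/6, 3/7}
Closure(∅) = ∅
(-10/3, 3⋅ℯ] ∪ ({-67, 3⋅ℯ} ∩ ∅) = (-10/3, 3⋅ℯ]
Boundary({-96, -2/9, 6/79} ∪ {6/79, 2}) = {-96, -2/9, 6/79, 2}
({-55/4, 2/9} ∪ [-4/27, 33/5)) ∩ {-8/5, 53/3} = ∅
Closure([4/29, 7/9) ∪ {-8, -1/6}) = {-8, -1/6} ∪ [4/29, 7/9]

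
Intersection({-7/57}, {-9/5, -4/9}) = EmptySet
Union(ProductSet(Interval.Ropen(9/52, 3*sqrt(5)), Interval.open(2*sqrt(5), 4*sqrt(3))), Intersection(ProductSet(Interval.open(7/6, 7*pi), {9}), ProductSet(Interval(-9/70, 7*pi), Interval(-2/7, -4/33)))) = ProductSet(Interval.Ropen(9/52, 3*sqrt(5)), Interval.open(2*sqrt(5), 4*sqrt(3)))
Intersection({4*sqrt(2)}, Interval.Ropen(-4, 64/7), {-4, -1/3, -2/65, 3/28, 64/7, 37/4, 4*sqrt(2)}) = {4*sqrt(2)}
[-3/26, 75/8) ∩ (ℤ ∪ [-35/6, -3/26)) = {0, 1, …, 9}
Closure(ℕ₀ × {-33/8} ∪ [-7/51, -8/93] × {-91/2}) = (ℕ₀ × {-33/8}) ∪ ([-7/51, -8/93] × {-91/2})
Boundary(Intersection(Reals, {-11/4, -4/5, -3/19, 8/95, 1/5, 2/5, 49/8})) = {-11/4, -4/5, -3/19, 8/95, 1/5, 2/5, 49/8}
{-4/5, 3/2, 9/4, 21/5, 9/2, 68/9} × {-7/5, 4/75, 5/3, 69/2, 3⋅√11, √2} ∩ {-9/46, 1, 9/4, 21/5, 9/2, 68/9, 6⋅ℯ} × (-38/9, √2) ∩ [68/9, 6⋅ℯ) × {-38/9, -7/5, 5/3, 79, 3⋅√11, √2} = {68/9} × {-7/5}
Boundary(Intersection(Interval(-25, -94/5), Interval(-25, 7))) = {-25, -94/5}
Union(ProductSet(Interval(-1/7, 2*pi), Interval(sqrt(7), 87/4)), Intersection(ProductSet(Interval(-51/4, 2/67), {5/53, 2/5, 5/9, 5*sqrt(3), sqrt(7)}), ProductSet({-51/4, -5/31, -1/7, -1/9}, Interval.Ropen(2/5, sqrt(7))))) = Union(ProductSet({-51/4, -5/31, -1/7, -1/9}, {2/5, 5/9}), ProductSet(Interval(-1/7, 2*pi), Interval(sqrt(7), 87/4)))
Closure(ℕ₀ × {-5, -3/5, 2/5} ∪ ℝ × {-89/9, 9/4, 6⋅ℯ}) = (ℕ₀ × {-5, -3/5, 2/5}) ∪ (ℝ × {-89/9, 9/4, 6⋅ℯ})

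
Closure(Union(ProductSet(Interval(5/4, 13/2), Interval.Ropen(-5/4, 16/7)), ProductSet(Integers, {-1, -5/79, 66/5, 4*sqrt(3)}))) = Union(ProductSet(Integers, {-1, -5/79, 66/5, 4*sqrt(3)}), ProductSet(Interval(5/4, 13/2), Interval(-5/4, 16/7)))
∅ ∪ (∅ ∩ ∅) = ∅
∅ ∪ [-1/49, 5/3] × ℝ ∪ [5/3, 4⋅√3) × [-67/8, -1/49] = ([-1/49, 5/3] × ℝ) ∪ ([5/3, 4⋅√3) × [-67/8, -1/49])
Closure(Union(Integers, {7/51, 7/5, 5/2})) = Union({7/51, 7/5, 5/2}, Integers)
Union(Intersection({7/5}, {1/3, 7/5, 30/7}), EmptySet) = {7/5}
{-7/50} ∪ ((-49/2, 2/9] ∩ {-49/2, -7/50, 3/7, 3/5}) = {-7/50}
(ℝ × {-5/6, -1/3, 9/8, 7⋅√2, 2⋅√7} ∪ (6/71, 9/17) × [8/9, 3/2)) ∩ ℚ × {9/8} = (ℚ ∪ (ℚ ∩ (6/71, 9/17))) × {9/8}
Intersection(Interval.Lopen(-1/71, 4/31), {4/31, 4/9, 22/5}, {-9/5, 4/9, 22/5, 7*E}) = EmptySet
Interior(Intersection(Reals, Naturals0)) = EmptySet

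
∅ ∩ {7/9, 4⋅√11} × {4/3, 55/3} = ∅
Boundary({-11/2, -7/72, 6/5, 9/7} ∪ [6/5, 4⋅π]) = {-11/2, -7/72, 6/5, 4⋅π}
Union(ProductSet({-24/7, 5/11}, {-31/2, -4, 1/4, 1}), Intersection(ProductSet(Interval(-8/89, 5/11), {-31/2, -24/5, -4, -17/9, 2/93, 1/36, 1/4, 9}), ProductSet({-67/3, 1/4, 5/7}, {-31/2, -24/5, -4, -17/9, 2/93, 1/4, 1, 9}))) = Union(ProductSet({1/4}, {-31/2, -24/5, -4, -17/9, 2/93, 1/4, 9}), ProductSet({-24/7, 5/11}, {-31/2, -4, 1/4, 1}))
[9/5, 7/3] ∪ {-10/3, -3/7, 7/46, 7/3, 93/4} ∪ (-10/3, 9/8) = [-10/3, 9/8) ∪ [9/5, 7/3] ∪ {93/4}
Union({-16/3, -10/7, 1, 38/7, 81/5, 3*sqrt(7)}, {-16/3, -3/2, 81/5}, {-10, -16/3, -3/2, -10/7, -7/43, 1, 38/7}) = {-10, -16/3, -3/2, -10/7, -7/43, 1, 38/7, 81/5, 3*sqrt(7)}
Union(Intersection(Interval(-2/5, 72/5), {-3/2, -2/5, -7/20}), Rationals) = Rationals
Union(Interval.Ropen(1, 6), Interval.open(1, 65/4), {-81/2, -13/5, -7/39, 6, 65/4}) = Union({-81/2, -13/5, -7/39}, Interval(1, 65/4))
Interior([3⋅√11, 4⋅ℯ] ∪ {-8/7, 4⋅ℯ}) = (3⋅√11, 4⋅ℯ)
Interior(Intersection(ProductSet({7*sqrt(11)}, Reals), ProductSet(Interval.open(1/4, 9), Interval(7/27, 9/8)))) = EmptySet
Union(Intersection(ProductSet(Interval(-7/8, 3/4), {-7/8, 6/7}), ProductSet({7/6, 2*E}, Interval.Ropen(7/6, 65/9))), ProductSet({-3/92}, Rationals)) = ProductSet({-3/92}, Rationals)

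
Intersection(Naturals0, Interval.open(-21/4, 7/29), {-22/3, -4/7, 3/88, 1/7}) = EmptySet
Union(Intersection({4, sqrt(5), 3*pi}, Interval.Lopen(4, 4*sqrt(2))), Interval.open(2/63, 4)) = Interval.open(2/63, 4)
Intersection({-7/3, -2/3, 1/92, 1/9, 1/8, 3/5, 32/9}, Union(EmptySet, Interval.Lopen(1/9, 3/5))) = {1/8, 3/5}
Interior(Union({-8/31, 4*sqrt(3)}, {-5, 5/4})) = EmptySet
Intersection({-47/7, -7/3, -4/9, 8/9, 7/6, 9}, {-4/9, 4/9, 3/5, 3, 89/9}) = {-4/9}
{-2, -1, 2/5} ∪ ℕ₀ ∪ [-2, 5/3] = [-2, 5/3] ∪ ℕ₀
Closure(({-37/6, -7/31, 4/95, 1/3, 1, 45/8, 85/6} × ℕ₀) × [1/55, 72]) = ({-37/6, -7/31, 4/95, 1/3, 1, 45/8, 85/6} × ℕ₀) × [1/55, 72]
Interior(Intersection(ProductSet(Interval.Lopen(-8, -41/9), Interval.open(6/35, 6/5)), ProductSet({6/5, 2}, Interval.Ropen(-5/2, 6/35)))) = EmptySet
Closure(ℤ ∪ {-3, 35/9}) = ℤ ∪ {35/9}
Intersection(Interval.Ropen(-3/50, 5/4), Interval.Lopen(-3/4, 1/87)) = Interval(-3/50, 1/87)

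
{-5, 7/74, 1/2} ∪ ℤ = ℤ ∪ {7/74, 1/2}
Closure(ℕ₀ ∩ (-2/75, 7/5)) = {0, 1}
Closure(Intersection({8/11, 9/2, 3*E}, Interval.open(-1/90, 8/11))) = EmptySet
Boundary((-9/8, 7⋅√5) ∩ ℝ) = {-9/8, 7⋅√5}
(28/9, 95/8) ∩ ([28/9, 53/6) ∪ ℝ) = (28/9, 95/8)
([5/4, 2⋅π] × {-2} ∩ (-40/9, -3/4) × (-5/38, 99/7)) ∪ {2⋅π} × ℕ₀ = {2⋅π} × ℕ₀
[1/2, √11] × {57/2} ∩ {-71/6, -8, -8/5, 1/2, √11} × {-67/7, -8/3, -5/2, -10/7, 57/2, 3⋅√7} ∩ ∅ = ∅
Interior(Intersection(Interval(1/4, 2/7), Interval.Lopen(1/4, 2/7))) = Interval.open(1/4, 2/7)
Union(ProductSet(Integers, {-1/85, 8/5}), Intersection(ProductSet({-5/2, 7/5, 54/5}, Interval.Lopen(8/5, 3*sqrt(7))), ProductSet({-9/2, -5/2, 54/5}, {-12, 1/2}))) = ProductSet(Integers, {-1/85, 8/5})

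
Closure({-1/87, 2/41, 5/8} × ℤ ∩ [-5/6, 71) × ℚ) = {-1/87, 2/41, 5/8} × ℤ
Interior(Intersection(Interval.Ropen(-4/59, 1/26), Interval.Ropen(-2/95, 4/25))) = Interval.open(-2/95, 1/26)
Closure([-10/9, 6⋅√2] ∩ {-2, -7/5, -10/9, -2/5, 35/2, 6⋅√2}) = {-10/9, -2/5, 6⋅√2}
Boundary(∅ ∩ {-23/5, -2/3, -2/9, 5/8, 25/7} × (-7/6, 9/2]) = ∅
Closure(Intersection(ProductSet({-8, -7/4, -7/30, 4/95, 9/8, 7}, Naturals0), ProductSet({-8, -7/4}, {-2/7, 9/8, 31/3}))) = EmptySet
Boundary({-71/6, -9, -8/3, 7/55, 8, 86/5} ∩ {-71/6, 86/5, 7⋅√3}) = {-71/6, 86/5}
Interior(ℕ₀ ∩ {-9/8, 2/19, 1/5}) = ∅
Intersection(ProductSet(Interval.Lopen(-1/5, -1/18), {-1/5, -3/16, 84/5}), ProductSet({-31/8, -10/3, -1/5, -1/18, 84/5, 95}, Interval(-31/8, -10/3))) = EmptySet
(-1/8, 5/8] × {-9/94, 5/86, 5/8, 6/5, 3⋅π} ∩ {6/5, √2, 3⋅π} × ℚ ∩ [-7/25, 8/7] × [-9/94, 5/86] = ∅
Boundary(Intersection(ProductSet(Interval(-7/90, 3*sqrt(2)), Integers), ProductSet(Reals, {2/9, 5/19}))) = EmptySet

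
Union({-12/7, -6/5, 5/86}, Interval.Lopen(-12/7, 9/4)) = Interval(-12/7, 9/4)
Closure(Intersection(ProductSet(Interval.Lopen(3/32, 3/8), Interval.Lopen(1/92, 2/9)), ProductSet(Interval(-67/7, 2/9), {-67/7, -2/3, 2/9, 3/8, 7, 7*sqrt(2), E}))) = ProductSet(Interval(3/32, 2/9), {2/9})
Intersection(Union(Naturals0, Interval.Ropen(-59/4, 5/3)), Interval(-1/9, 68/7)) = Union(Interval.Ropen(-1/9, 5/3), Range(0, 10, 1))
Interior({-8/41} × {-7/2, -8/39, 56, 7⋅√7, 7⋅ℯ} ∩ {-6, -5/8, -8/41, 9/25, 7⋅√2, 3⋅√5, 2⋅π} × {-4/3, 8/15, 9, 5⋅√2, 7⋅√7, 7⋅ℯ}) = ∅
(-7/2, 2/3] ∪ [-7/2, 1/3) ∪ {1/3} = [-7/2, 2/3]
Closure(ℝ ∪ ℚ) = ℝ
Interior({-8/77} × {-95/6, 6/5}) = ∅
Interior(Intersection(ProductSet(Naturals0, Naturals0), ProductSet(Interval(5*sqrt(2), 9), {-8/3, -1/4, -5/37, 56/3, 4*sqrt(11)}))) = EmptySet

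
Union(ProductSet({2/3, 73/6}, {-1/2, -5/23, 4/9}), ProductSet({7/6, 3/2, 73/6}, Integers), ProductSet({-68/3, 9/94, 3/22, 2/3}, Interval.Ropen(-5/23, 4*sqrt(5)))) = Union(ProductSet({2/3, 73/6}, {-1/2, -5/23, 4/9}), ProductSet({7/6, 3/2, 73/6}, Integers), ProductSet({-68/3, 9/94, 3/22, 2/3}, Interval.Ropen(-5/23, 4*sqrt(5))))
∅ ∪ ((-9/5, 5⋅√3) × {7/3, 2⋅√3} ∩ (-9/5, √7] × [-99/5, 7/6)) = ∅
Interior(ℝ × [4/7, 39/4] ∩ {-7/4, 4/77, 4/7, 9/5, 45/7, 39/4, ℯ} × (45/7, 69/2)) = ∅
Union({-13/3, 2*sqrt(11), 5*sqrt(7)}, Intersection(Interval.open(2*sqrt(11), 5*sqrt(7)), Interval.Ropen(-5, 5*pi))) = Union({-13/3}, Interval(2*sqrt(11), 5*sqrt(7)))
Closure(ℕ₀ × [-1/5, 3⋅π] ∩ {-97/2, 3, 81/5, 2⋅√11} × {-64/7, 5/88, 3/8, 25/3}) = {3} × {5/88, 3/8, 25/3}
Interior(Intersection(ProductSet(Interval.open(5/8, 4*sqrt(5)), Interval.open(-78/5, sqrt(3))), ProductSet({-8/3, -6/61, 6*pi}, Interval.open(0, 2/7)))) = EmptySet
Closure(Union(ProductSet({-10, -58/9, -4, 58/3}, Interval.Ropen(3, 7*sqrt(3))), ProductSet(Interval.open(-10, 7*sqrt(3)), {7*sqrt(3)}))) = Union(ProductSet({-10, -58/9, -4, 58/3}, Interval(3, 7*sqrt(3))), ProductSet(Interval(-10, 7*sqrt(3)), {7*sqrt(3)}))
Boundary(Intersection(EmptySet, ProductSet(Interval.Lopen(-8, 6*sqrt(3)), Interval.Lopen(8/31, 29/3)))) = EmptySet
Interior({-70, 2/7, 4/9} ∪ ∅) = ∅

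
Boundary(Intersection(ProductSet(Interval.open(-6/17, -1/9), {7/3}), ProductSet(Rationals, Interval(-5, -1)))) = EmptySet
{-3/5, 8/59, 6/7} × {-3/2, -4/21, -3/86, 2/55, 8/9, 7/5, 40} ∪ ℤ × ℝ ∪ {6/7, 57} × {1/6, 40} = (ℤ × ℝ) ∪ ({6/7, 57} × {1/6, 40}) ∪ ({-3/5, 8/59, 6/7} × {-3/2, -4/21, -3/86, 2/55, 8/9, 7/5, 40})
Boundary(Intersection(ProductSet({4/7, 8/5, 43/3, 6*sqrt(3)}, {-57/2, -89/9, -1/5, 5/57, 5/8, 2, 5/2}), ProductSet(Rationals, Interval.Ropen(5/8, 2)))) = ProductSet({4/7, 8/5, 43/3}, {5/8})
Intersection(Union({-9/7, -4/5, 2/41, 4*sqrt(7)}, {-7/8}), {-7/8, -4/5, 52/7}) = {-7/8, -4/5}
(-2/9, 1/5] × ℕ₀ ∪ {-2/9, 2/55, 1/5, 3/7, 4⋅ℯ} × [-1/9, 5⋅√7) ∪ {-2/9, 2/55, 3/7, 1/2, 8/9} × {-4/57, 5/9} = ((-2/9, 1/5] × ℕ₀) ∪ ({-2/9, 2/55, 3/7, 1/2, 8/9} × {-4/57, 5/9}) ∪ ({-2/9, 2/55, 1/5, 3/7, 4⋅ℯ} × [-1/9, 5⋅√7))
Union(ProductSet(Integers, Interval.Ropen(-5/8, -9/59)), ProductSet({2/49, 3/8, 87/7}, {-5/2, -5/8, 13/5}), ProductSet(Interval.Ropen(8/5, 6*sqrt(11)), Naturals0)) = Union(ProductSet({2/49, 3/8, 87/7}, {-5/2, -5/8, 13/5}), ProductSet(Integers, Interval.Ropen(-5/8, -9/59)), ProductSet(Interval.Ropen(8/5, 6*sqrt(11)), Naturals0))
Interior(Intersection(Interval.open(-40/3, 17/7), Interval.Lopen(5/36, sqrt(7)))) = Interval.open(5/36, 17/7)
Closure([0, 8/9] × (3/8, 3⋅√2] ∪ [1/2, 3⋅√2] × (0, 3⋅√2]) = ({0} × [3/8, 3⋅√2]) ∪ ([0, 1/2] × {3/8, 3⋅√2}) ∪ ([0, 8/9] × (3/8, 3⋅√2]) ∪ ([1/2, 3⋅√2] × [0, 3⋅√2])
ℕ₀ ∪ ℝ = ℝ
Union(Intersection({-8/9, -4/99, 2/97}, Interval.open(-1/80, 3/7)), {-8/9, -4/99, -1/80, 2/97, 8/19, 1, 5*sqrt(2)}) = {-8/9, -4/99, -1/80, 2/97, 8/19, 1, 5*sqrt(2)}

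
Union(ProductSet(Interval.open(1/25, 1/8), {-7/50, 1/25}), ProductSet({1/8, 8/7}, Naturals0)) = Union(ProductSet({1/8, 8/7}, Naturals0), ProductSet(Interval.open(1/25, 1/8), {-7/50, 1/25}))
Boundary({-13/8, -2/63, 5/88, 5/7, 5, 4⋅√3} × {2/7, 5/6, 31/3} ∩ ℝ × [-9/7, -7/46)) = ∅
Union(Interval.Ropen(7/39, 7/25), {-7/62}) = Union({-7/62}, Interval.Ropen(7/39, 7/25))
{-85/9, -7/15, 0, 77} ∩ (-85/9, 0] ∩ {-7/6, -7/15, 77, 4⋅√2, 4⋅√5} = {-7/15}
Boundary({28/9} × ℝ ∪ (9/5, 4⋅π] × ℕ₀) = ({28/9} × ℝ) ∪ ([9/5, 4⋅π] × ℕ₀)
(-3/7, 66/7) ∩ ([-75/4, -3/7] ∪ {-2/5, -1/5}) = {-2/5, -1/5}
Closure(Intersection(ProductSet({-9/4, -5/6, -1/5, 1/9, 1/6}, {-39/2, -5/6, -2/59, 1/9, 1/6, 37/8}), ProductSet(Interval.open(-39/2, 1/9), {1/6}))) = ProductSet({-9/4, -5/6, -1/5}, {1/6})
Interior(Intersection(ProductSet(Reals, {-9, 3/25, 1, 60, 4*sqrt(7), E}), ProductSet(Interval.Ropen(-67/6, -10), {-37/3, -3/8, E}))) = EmptySet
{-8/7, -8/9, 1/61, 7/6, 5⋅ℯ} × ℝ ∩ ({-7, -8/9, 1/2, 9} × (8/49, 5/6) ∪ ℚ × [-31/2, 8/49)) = ({-8/9} × (8/49, 5/6)) ∪ ({-8/7, -8/9, 1/61, 7/6} × [-31/2, 8/49))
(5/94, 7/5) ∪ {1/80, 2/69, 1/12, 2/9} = {1/80, 2/69} ∪ (5/94, 7/5)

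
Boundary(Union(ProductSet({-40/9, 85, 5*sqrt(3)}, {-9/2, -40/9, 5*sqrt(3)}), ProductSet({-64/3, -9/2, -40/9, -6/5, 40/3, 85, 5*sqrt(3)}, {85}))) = Union(ProductSet({-40/9, 85, 5*sqrt(3)}, {-9/2, -40/9, 5*sqrt(3)}), ProductSet({-64/3, -9/2, -40/9, -6/5, 40/3, 85, 5*sqrt(3)}, {85}))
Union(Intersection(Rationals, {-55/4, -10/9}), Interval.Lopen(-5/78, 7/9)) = Union({-55/4, -10/9}, Interval.Lopen(-5/78, 7/9))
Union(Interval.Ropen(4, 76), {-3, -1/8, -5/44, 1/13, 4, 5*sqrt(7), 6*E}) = Union({-3, -1/8, -5/44, 1/13}, Interval.Ropen(4, 76))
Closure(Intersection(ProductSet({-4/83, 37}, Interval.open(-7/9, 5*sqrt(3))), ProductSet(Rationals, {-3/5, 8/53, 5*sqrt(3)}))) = ProductSet({-4/83, 37}, {-3/5, 8/53})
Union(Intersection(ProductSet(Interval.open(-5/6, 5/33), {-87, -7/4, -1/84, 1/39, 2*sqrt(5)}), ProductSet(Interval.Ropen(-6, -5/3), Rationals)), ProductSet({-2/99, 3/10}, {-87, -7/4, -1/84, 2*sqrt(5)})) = ProductSet({-2/99, 3/10}, {-87, -7/4, -1/84, 2*sqrt(5)})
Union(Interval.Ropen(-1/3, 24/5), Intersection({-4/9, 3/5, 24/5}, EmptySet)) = Interval.Ropen(-1/3, 24/5)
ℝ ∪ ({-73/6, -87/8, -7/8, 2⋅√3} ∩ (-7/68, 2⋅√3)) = ℝ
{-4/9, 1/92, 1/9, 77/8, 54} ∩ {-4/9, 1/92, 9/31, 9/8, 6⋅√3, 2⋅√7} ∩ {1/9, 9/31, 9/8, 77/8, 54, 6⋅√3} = ∅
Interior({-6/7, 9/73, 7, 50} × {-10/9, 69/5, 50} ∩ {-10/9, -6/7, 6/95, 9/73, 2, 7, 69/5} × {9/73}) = ∅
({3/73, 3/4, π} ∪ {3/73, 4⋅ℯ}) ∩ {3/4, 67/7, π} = {3/4, π}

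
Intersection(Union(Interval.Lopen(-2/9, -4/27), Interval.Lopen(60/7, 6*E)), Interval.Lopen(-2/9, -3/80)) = Interval.Lopen(-2/9, -4/27)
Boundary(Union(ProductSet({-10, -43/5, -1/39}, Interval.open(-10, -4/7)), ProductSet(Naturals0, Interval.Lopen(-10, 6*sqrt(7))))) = Union(ProductSet({-10, -43/5, -1/39}, Interval(-10, -4/7)), ProductSet(Naturals0, Interval(-10, 6*sqrt(7))))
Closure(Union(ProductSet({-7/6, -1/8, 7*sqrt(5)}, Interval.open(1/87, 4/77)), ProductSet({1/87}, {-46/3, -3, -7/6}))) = Union(ProductSet({1/87}, {-46/3, -3, -7/6}), ProductSet({-7/6, -1/8, 7*sqrt(5)}, Interval(1/87, 4/77)))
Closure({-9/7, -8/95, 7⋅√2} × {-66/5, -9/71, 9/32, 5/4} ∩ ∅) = ∅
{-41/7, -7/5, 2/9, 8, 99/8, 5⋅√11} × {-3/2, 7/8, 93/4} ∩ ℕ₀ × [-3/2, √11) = {8} × {-3/2, 7/8}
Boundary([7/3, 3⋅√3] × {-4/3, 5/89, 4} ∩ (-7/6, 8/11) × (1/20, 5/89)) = ∅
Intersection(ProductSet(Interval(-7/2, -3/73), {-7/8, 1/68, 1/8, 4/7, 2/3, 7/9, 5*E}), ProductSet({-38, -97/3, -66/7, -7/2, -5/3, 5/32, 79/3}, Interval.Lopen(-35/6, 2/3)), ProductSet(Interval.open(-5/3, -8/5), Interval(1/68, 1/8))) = EmptySet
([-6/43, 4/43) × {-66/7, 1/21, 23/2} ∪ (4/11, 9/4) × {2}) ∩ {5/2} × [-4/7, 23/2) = ∅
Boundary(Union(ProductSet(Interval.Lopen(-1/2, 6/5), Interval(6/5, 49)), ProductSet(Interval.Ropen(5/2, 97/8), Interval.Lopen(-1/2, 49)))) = Union(ProductSet({-1/2, 6/5}, Interval(6/5, 49)), ProductSet({5/2, 97/8}, Interval(-1/2, 49)), ProductSet(Interval(-1/2, 6/5), {6/5, 49}), ProductSet(Interval(5/2, 97/8), {-1/2, 49}))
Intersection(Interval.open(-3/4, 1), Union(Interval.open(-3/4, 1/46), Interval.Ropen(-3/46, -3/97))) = Interval.open(-3/4, 1/46)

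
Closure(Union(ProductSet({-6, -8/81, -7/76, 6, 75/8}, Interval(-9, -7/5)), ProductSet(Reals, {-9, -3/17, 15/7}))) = Union(ProductSet({-6, -8/81, -7/76, 6, 75/8}, Interval(-9, -7/5)), ProductSet(Reals, {-9, -3/17, 15/7}))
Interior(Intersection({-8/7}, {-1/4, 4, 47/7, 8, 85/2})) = EmptySet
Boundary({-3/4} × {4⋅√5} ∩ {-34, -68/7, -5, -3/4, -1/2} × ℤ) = ∅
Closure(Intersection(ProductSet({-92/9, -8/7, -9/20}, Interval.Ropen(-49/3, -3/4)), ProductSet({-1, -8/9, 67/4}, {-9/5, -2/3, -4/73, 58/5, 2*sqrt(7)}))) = EmptySet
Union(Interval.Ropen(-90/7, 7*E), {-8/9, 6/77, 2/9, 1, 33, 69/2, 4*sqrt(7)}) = Union({33, 69/2}, Interval.Ropen(-90/7, 7*E))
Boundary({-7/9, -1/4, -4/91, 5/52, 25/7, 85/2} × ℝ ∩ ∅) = ∅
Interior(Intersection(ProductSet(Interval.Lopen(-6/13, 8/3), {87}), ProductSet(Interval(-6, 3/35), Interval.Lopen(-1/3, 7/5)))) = EmptySet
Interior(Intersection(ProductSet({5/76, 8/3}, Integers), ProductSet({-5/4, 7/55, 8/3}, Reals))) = EmptySet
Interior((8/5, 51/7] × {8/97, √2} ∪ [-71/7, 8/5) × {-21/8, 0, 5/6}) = ∅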